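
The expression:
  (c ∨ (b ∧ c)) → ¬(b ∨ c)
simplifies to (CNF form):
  ¬c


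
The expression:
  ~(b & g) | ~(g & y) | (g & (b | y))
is always true.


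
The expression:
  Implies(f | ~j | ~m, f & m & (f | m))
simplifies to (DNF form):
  (f & m) | (j & m)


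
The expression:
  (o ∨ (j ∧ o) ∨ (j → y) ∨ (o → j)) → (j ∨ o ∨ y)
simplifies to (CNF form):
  j ∨ o ∨ y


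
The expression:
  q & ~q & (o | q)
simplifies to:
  False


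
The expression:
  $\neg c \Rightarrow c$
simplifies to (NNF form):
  $c$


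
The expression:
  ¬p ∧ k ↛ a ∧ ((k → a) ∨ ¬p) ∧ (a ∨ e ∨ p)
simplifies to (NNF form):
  e ∧ k ∧ ¬a ∧ ¬p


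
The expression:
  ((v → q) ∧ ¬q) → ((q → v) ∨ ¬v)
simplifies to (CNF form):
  True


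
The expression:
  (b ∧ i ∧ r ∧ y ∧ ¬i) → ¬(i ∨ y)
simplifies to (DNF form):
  True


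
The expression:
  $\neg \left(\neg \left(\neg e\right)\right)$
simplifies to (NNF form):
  $\neg e$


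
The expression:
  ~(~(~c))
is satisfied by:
  {c: False}


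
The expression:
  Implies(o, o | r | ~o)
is always true.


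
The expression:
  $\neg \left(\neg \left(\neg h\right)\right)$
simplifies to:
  $\neg h$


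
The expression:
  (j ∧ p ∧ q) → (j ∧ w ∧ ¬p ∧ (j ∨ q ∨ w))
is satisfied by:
  {p: False, q: False, j: False}
  {j: True, p: False, q: False}
  {q: True, p: False, j: False}
  {j: True, q: True, p: False}
  {p: True, j: False, q: False}
  {j: True, p: True, q: False}
  {q: True, p: True, j: False}


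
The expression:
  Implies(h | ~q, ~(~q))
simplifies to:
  q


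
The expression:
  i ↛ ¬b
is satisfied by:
  {i: True, b: True}


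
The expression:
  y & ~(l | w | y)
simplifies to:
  False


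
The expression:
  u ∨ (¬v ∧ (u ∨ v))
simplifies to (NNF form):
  u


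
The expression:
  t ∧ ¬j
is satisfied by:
  {t: True, j: False}


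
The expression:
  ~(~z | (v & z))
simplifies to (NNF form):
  z & ~v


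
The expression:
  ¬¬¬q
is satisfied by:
  {q: False}


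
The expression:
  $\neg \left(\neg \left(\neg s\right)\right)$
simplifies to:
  $\neg s$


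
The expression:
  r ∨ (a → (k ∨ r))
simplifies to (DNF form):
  k ∨ r ∨ ¬a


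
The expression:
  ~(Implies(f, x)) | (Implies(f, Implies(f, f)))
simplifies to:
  True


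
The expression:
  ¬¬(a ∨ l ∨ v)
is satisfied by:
  {v: True, a: True, l: True}
  {v: True, a: True, l: False}
  {v: True, l: True, a: False}
  {v: True, l: False, a: False}
  {a: True, l: True, v: False}
  {a: True, l: False, v: False}
  {l: True, a: False, v: False}


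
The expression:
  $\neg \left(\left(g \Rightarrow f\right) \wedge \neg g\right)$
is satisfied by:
  {g: True}


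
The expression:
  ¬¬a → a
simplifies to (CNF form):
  True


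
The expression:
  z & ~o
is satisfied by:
  {z: True, o: False}


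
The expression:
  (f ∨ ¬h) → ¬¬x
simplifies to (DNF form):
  x ∨ (h ∧ ¬f)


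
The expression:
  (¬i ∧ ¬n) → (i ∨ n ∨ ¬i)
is always true.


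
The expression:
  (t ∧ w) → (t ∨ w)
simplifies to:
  True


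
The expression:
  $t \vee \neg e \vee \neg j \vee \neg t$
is always true.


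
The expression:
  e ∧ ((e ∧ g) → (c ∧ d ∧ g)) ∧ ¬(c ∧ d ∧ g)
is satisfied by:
  {e: True, g: False}


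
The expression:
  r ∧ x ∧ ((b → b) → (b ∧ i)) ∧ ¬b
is never true.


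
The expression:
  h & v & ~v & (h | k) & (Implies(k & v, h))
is never true.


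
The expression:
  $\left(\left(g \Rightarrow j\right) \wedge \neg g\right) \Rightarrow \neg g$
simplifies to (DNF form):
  $\text{True}$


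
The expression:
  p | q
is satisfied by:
  {q: True, p: True}
  {q: True, p: False}
  {p: True, q: False}


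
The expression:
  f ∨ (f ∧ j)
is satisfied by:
  {f: True}


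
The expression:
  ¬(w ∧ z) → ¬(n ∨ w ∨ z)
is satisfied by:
  {z: True, w: True, n: False}
  {z: True, w: True, n: True}
  {n: False, w: False, z: False}


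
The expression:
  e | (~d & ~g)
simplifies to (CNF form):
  (e | ~d) & (e | ~g)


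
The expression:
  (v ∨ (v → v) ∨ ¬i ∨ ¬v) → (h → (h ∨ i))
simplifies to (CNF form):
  True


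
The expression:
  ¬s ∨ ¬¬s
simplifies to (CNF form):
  True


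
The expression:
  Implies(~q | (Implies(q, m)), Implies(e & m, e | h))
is always true.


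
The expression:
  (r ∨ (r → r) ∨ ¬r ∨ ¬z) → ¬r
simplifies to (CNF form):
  ¬r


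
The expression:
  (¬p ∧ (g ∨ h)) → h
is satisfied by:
  {p: True, h: True, g: False}
  {p: True, g: False, h: False}
  {h: True, g: False, p: False}
  {h: False, g: False, p: False}
  {p: True, h: True, g: True}
  {p: True, g: True, h: False}
  {h: True, g: True, p: False}


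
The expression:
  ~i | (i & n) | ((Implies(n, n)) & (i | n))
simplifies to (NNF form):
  True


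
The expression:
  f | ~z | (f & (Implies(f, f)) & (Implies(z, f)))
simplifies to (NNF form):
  f | ~z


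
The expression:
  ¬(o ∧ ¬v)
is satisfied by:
  {v: True, o: False}
  {o: False, v: False}
  {o: True, v: True}


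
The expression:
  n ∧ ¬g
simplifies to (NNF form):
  n ∧ ¬g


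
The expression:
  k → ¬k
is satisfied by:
  {k: False}


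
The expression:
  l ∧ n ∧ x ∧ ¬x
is never true.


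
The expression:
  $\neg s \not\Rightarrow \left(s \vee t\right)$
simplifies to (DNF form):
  $\neg s \wedge \neg t$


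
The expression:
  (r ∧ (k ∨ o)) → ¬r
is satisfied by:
  {o: False, r: False, k: False}
  {k: True, o: False, r: False}
  {o: True, k: False, r: False}
  {k: True, o: True, r: False}
  {r: True, k: False, o: False}


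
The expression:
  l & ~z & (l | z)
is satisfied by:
  {l: True, z: False}


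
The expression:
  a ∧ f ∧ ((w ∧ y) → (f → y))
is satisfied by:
  {a: True, f: True}


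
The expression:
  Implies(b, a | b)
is always true.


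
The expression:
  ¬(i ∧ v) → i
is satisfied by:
  {i: True}


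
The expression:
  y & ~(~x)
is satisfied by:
  {x: True, y: True}


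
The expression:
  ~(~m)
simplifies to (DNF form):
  m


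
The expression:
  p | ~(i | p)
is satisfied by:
  {p: True, i: False}
  {i: False, p: False}
  {i: True, p: True}


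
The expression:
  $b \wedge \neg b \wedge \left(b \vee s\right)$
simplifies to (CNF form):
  $\text{False}$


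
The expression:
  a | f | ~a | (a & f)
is always true.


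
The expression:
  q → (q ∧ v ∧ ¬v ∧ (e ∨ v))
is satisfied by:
  {q: False}


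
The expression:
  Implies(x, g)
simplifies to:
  g | ~x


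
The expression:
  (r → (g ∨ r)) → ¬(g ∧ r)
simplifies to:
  ¬g ∨ ¬r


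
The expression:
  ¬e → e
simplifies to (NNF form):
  e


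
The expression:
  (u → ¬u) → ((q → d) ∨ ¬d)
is always true.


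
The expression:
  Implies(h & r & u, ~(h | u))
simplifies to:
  ~h | ~r | ~u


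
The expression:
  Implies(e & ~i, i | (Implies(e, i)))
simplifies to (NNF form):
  i | ~e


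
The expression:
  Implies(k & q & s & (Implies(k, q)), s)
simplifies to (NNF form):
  True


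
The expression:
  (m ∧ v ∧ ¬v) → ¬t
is always true.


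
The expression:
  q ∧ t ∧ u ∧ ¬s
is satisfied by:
  {t: True, u: True, q: True, s: False}


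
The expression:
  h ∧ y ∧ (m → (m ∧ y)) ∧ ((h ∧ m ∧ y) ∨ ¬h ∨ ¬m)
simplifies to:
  h ∧ y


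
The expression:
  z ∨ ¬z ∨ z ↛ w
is always true.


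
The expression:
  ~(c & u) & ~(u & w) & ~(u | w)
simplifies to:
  ~u & ~w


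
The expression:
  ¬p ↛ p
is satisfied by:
  {p: False}


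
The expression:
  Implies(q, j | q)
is always true.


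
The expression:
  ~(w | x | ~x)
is never true.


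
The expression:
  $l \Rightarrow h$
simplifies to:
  $h \vee \neg l$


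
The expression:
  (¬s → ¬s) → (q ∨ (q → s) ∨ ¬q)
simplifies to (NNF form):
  True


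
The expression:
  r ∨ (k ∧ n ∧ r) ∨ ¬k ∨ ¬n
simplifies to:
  r ∨ ¬k ∨ ¬n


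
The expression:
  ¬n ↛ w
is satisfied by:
  {w: True, n: False}
  {n: False, w: False}
  {n: True, w: True}


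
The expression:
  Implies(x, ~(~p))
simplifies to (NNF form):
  p | ~x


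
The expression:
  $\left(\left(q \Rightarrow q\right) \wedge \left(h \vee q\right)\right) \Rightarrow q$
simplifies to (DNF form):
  $q \vee \neg h$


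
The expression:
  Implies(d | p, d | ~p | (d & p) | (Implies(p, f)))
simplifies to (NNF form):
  d | f | ~p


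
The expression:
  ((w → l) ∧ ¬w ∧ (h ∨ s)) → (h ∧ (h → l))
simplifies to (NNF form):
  w ∨ (h ∧ l) ∨ (¬h ∧ ¬s)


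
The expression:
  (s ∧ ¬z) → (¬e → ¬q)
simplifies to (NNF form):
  e ∨ z ∨ ¬q ∨ ¬s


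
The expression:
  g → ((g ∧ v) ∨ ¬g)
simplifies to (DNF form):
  v ∨ ¬g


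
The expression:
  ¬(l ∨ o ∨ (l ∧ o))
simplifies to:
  ¬l ∧ ¬o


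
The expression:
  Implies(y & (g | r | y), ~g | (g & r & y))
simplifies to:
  r | ~g | ~y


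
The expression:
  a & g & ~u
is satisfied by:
  {a: True, g: True, u: False}


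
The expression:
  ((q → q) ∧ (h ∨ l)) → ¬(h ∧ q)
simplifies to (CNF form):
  ¬h ∨ ¬q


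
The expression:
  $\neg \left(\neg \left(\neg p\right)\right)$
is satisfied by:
  {p: False}


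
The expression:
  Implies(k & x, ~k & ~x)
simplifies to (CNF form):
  ~k | ~x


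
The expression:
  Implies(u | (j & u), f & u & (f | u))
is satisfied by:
  {f: True, u: False}
  {u: False, f: False}
  {u: True, f: True}


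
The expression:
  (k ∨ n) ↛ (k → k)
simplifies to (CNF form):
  False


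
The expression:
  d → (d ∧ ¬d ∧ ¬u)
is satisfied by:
  {d: False}


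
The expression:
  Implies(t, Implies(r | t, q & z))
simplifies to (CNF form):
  (q | ~t) & (z | ~t)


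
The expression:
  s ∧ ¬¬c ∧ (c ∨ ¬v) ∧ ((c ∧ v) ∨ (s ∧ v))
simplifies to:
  c ∧ s ∧ v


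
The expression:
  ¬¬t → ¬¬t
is always true.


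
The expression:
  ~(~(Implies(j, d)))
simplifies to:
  d | ~j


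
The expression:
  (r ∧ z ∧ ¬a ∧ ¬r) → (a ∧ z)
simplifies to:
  True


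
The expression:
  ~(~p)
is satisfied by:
  {p: True}


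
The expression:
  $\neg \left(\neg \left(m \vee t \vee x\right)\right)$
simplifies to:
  $m \vee t \vee x$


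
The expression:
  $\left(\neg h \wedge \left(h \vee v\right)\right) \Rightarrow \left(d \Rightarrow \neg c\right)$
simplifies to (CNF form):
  $h \vee \neg c \vee \neg d \vee \neg v$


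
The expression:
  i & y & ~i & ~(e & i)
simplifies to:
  False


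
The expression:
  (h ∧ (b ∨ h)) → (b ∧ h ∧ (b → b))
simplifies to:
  b ∨ ¬h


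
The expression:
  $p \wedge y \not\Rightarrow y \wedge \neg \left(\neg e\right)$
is never true.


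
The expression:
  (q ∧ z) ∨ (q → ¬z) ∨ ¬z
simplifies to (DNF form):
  True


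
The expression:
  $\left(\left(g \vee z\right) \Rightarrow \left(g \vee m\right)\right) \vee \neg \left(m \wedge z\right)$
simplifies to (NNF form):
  $\text{True}$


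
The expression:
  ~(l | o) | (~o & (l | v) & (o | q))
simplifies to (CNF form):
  ~o & (q | ~l)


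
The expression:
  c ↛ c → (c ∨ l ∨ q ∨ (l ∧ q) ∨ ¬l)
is always true.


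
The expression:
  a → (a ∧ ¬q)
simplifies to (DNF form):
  ¬a ∨ ¬q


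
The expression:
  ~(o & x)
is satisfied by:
  {o: False, x: False}
  {x: True, o: False}
  {o: True, x: False}


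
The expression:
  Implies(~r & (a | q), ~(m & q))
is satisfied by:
  {r: True, m: False, q: False}
  {m: False, q: False, r: False}
  {r: True, q: True, m: False}
  {q: True, m: False, r: False}
  {r: True, m: True, q: False}
  {m: True, r: False, q: False}
  {r: True, q: True, m: True}


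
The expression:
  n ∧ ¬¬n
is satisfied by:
  {n: True}


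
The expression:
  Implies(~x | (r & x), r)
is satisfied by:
  {r: True, x: True}
  {r: True, x: False}
  {x: True, r: False}


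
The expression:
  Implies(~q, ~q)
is always true.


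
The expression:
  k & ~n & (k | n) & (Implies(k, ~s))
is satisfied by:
  {k: True, n: False, s: False}


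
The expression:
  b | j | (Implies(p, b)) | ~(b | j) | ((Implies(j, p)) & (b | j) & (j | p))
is always true.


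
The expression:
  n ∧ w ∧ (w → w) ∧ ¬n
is never true.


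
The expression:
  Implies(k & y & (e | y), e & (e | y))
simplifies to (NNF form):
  e | ~k | ~y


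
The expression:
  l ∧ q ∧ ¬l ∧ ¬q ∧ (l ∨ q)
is never true.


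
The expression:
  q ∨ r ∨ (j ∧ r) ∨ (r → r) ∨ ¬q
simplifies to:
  True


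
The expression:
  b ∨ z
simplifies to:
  b ∨ z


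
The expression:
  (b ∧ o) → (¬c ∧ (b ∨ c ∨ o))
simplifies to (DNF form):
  ¬b ∨ ¬c ∨ ¬o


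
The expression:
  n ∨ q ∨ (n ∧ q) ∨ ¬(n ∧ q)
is always true.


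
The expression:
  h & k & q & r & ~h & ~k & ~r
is never true.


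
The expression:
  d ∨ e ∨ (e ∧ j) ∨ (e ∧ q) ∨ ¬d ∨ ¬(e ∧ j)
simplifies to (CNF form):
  True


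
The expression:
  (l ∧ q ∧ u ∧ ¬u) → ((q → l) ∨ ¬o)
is always true.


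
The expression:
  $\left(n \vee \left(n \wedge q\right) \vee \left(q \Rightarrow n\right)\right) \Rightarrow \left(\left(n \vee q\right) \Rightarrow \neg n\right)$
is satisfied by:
  {n: False}


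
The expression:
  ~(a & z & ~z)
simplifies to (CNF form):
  True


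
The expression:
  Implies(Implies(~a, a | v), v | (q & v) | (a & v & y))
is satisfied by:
  {v: True, a: False}
  {a: False, v: False}
  {a: True, v: True}


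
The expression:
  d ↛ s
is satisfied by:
  {d: True, s: False}


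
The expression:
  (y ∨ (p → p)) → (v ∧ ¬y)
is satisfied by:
  {v: True, y: False}


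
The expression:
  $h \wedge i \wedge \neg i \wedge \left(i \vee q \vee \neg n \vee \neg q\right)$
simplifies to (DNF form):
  $\text{False}$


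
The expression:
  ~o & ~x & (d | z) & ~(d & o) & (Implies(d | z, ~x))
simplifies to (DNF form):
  (d & ~o & ~x) | (z & ~o & ~x)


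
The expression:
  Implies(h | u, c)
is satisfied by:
  {c: True, u: False, h: False}
  {c: True, h: True, u: False}
  {c: True, u: True, h: False}
  {c: True, h: True, u: True}
  {h: False, u: False, c: False}


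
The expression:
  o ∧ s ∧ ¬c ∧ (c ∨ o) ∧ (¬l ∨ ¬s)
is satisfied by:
  {s: True, o: True, l: False, c: False}


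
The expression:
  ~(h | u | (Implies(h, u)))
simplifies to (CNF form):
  False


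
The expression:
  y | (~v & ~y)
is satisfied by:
  {y: True, v: False}
  {v: False, y: False}
  {v: True, y: True}


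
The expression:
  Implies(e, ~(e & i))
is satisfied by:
  {e: False, i: False}
  {i: True, e: False}
  {e: True, i: False}


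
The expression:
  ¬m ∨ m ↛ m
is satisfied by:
  {m: False}


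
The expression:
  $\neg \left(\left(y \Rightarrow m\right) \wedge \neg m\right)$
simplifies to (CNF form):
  $m \vee y$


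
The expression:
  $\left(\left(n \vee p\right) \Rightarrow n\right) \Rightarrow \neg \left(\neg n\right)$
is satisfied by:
  {n: True, p: True}
  {n: True, p: False}
  {p: True, n: False}


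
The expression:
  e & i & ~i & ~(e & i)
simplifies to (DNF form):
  False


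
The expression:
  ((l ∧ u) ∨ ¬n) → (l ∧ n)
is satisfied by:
  {n: True}


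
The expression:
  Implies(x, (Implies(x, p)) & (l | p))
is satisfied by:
  {p: True, x: False}
  {x: False, p: False}
  {x: True, p: True}


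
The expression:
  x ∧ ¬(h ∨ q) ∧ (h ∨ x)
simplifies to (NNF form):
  x ∧ ¬h ∧ ¬q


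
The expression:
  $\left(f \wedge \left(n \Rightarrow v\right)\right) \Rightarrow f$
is always true.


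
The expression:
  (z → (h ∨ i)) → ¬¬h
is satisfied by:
  {h: True, z: True, i: False}
  {h: True, z: False, i: False}
  {i: True, h: True, z: True}
  {i: True, h: True, z: False}
  {z: True, i: False, h: False}


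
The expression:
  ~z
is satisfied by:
  {z: False}


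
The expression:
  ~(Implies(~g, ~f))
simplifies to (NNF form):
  f & ~g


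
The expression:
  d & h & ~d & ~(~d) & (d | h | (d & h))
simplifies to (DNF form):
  False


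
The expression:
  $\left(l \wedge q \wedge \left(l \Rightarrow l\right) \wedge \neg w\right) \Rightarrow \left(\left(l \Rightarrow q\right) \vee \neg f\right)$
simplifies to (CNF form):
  $\text{True}$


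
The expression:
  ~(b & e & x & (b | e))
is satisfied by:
  {e: False, x: False, b: False}
  {b: True, e: False, x: False}
  {x: True, e: False, b: False}
  {b: True, x: True, e: False}
  {e: True, b: False, x: False}
  {b: True, e: True, x: False}
  {x: True, e: True, b: False}


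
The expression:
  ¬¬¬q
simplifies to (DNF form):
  ¬q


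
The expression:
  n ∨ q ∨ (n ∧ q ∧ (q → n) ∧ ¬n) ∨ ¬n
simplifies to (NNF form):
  True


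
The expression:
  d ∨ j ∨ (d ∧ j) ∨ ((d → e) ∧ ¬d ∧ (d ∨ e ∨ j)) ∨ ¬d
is always true.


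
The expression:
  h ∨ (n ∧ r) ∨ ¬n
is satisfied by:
  {r: True, h: True, n: False}
  {r: True, h: False, n: False}
  {h: True, r: False, n: False}
  {r: False, h: False, n: False}
  {r: True, n: True, h: True}
  {r: True, n: True, h: False}
  {n: True, h: True, r: False}


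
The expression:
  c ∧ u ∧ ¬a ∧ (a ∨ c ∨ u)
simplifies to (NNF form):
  c ∧ u ∧ ¬a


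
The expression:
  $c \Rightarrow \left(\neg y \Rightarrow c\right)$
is always true.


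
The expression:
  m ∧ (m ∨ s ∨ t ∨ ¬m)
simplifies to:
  m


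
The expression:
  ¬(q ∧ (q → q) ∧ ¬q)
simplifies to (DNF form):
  True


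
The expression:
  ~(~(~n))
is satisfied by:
  {n: False}


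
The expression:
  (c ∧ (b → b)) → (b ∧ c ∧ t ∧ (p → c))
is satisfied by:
  {b: True, t: True, c: False}
  {b: True, t: False, c: False}
  {t: True, b: False, c: False}
  {b: False, t: False, c: False}
  {b: True, c: True, t: True}


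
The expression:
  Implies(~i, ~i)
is always true.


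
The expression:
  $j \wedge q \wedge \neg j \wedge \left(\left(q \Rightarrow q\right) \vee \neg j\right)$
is never true.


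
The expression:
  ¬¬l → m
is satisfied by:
  {m: True, l: False}
  {l: False, m: False}
  {l: True, m: True}


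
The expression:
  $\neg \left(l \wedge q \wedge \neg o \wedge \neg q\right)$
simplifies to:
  $\text{True}$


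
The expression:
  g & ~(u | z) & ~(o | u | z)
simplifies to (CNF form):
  g & ~o & ~u & ~z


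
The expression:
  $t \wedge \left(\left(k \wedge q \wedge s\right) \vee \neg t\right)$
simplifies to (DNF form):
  $k \wedge q \wedge s \wedge t$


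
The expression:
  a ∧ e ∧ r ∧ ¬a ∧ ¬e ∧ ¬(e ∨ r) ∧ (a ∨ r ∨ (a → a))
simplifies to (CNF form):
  False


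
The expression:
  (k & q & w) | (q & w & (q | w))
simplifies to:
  q & w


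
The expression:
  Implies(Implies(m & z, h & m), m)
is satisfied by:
  {m: True}


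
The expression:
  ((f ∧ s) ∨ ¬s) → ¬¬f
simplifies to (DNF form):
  f ∨ s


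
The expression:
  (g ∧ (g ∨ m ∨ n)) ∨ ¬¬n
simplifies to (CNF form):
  g ∨ n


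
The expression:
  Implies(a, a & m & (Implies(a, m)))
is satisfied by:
  {m: True, a: False}
  {a: False, m: False}
  {a: True, m: True}


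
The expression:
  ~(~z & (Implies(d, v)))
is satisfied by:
  {d: True, z: True, v: False}
  {z: True, v: False, d: False}
  {d: True, z: True, v: True}
  {z: True, v: True, d: False}
  {d: True, v: False, z: False}


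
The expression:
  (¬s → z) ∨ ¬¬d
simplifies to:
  d ∨ s ∨ z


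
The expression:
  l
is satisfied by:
  {l: True}


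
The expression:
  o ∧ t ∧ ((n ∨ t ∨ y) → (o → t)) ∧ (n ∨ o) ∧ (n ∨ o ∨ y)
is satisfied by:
  {t: True, o: True}


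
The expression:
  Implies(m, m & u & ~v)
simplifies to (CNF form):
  (u | ~m) & (~m | ~v)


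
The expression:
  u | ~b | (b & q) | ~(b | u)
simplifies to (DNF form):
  q | u | ~b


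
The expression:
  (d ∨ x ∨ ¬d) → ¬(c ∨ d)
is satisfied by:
  {d: False, c: False}


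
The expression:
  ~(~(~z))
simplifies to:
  ~z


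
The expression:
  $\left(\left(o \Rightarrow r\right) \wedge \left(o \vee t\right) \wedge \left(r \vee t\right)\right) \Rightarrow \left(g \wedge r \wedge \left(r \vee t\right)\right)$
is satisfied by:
  {g: True, t: False, o: False, r: False}
  {r: False, t: False, g: False, o: False}
  {r: True, g: True, t: False, o: False}
  {r: True, t: False, g: False, o: False}
  {o: True, g: True, r: False, t: False}
  {o: True, r: False, t: False, g: False}
  {o: True, r: True, g: True, t: False}
  {r: True, t: True, g: True, o: False}
  {g: True, t: True, o: True, r: False}
  {t: True, o: True, r: False, g: False}
  {r: True, t: True, o: True, g: True}


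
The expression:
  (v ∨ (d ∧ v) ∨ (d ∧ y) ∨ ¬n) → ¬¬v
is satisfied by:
  {n: True, v: True, d: False, y: False}
  {n: True, v: True, y: True, d: False}
  {n: True, v: True, d: True, y: False}
  {n: True, v: True, y: True, d: True}
  {v: True, d: False, y: False, n: False}
  {v: True, y: True, d: False, n: False}
  {v: True, d: True, y: False, n: False}
  {v: True, y: True, d: True, n: False}
  {n: True, d: False, y: False, v: False}
  {y: True, n: True, d: False, v: False}
  {n: True, d: True, y: False, v: False}


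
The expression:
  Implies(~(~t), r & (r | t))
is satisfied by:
  {r: True, t: False}
  {t: False, r: False}
  {t: True, r: True}


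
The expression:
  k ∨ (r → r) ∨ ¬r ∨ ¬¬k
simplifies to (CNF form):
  True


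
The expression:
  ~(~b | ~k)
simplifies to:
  b & k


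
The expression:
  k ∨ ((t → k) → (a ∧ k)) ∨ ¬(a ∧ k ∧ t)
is always true.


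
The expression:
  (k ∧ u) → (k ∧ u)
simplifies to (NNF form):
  True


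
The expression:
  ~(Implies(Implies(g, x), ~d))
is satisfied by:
  {d: True, x: True, g: False}
  {d: True, g: False, x: False}
  {d: True, x: True, g: True}


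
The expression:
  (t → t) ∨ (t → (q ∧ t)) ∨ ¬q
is always true.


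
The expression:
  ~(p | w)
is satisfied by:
  {p: False, w: False}


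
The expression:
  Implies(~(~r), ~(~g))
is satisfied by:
  {g: True, r: False}
  {r: False, g: False}
  {r: True, g: True}


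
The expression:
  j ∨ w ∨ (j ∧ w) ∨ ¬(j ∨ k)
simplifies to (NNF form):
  j ∨ w ∨ ¬k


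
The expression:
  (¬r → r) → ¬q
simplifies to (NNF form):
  ¬q ∨ ¬r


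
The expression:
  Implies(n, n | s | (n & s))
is always true.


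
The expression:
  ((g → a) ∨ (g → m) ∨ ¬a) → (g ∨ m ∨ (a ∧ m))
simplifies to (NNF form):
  g ∨ m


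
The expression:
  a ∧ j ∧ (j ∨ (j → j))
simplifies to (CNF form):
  a ∧ j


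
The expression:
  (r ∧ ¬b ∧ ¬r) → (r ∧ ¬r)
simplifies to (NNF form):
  True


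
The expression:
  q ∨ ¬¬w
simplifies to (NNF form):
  q ∨ w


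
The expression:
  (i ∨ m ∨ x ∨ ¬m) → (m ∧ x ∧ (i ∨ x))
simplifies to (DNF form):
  m ∧ x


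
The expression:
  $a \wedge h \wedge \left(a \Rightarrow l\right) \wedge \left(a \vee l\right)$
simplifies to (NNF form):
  $a \wedge h \wedge l$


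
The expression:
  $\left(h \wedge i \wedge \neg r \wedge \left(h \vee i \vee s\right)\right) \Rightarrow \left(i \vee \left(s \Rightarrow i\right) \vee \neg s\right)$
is always true.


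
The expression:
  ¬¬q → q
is always true.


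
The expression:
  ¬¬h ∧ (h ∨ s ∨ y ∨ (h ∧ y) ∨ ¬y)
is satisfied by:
  {h: True}


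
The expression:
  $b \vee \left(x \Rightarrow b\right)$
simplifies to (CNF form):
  $b \vee \neg x$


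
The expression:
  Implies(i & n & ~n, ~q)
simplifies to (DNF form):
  True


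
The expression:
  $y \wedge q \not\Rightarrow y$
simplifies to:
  $\text{False}$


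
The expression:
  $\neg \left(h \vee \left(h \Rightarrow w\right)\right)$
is never true.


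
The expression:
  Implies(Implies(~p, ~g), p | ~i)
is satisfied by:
  {g: True, p: True, i: False}
  {g: True, p: False, i: False}
  {p: True, g: False, i: False}
  {g: False, p: False, i: False}
  {i: True, g: True, p: True}
  {i: True, g: True, p: False}
  {i: True, p: True, g: False}


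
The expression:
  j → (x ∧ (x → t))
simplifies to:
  (t ∧ x) ∨ ¬j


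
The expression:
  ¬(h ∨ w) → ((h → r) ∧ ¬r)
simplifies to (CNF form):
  h ∨ w ∨ ¬r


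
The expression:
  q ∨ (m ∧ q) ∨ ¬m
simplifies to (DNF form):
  q ∨ ¬m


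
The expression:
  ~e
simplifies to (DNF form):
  ~e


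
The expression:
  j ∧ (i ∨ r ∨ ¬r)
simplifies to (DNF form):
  j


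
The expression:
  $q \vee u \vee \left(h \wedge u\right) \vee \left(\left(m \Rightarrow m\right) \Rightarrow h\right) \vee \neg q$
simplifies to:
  $\text{True}$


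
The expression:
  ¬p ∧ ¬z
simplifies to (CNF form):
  ¬p ∧ ¬z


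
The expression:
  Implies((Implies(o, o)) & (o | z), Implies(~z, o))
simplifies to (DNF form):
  True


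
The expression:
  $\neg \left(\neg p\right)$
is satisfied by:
  {p: True}


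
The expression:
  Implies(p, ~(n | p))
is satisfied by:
  {p: False}


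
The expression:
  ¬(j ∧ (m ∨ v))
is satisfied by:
  {m: False, j: False, v: False}
  {v: True, m: False, j: False}
  {m: True, v: False, j: False}
  {v: True, m: True, j: False}
  {j: True, v: False, m: False}


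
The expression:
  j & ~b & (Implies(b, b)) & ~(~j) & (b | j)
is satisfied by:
  {j: True, b: False}


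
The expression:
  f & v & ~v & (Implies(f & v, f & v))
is never true.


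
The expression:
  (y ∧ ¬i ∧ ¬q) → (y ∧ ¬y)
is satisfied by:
  {i: True, q: True, y: False}
  {i: True, q: False, y: False}
  {q: True, i: False, y: False}
  {i: False, q: False, y: False}
  {i: True, y: True, q: True}
  {i: True, y: True, q: False}
  {y: True, q: True, i: False}


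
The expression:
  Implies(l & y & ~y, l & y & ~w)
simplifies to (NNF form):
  True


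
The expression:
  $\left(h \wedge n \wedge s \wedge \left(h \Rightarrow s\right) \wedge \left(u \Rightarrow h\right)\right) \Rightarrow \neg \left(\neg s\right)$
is always true.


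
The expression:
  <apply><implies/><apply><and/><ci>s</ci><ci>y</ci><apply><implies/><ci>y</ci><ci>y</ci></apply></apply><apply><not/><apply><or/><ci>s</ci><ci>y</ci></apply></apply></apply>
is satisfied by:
  {s: False, y: False}
  {y: True, s: False}
  {s: True, y: False}


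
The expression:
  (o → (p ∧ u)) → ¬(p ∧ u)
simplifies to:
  ¬p ∨ ¬u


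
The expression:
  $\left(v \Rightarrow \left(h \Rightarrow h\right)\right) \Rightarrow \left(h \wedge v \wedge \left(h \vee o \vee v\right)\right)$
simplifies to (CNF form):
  $h \wedge v$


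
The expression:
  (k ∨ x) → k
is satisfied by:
  {k: True, x: False}
  {x: False, k: False}
  {x: True, k: True}


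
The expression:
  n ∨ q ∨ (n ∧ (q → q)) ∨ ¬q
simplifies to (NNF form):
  True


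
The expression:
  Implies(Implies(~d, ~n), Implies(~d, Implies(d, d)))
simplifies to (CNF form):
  True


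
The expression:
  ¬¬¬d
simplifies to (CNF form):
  ¬d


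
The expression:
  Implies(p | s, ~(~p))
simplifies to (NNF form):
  p | ~s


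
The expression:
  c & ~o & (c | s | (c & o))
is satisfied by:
  {c: True, o: False}


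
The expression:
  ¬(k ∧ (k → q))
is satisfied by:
  {k: False, q: False}
  {q: True, k: False}
  {k: True, q: False}


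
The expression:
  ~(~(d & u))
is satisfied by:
  {u: True, d: True}


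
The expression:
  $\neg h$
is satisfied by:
  {h: False}


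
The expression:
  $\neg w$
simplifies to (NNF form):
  $\neg w$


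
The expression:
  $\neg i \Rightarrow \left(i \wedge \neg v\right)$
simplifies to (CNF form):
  $i$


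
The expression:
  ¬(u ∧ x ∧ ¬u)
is always true.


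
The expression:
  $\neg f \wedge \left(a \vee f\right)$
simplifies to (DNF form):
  $a \wedge \neg f$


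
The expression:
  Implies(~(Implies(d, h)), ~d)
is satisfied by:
  {h: True, d: False}
  {d: False, h: False}
  {d: True, h: True}


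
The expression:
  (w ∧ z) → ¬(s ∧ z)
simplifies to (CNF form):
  ¬s ∨ ¬w ∨ ¬z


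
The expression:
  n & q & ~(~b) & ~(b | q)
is never true.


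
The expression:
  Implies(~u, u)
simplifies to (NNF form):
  u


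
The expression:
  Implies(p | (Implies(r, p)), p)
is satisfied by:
  {r: True, p: True}
  {r: True, p: False}
  {p: True, r: False}


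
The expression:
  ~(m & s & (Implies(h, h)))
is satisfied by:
  {s: False, m: False}
  {m: True, s: False}
  {s: True, m: False}


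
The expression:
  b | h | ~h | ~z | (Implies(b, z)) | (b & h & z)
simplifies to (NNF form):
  True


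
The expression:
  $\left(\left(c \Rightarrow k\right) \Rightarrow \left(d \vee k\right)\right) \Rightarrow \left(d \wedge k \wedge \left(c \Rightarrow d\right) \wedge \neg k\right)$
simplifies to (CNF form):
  $\neg c \wedge \neg d \wedge \neg k$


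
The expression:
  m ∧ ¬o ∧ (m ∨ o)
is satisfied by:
  {m: True, o: False}


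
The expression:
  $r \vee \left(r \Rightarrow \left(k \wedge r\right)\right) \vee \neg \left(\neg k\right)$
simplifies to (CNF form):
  $\text{True}$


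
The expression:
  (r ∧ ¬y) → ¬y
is always true.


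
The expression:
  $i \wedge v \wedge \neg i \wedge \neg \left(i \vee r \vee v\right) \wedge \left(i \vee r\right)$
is never true.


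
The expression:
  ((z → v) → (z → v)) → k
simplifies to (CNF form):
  k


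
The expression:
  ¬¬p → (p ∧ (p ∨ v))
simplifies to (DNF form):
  True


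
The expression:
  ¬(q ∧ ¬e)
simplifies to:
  e ∨ ¬q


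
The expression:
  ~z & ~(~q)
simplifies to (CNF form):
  q & ~z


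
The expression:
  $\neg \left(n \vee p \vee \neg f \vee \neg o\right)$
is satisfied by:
  {f: True, o: True, n: False, p: False}


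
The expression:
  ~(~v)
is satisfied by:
  {v: True}


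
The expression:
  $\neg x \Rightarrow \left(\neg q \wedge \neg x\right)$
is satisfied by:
  {x: True, q: False}
  {q: False, x: False}
  {q: True, x: True}


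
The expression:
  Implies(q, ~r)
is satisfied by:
  {q: False, r: False}
  {r: True, q: False}
  {q: True, r: False}


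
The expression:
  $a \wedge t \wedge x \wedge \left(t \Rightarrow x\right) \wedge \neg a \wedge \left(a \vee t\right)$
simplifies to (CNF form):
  $\text{False}$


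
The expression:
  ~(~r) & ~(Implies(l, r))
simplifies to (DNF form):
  False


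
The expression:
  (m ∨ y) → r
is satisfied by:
  {r: True, m: False, y: False}
  {r: True, y: True, m: False}
  {r: True, m: True, y: False}
  {r: True, y: True, m: True}
  {y: False, m: False, r: False}


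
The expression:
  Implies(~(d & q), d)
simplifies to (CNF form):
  d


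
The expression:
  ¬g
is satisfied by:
  {g: False}


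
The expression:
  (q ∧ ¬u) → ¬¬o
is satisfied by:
  {o: True, u: True, q: False}
  {o: True, u: False, q: False}
  {u: True, o: False, q: False}
  {o: False, u: False, q: False}
  {o: True, q: True, u: True}
  {o: True, q: True, u: False}
  {q: True, u: True, o: False}


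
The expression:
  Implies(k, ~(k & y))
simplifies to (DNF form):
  ~k | ~y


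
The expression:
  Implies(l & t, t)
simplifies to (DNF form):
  True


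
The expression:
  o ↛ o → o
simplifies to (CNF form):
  True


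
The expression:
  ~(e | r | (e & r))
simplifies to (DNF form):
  ~e & ~r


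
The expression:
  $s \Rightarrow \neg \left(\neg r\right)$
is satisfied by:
  {r: True, s: False}
  {s: False, r: False}
  {s: True, r: True}


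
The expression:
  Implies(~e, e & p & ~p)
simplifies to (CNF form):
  e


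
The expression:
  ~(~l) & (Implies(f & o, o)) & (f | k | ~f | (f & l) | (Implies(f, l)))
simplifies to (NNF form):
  l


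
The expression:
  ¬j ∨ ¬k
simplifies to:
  ¬j ∨ ¬k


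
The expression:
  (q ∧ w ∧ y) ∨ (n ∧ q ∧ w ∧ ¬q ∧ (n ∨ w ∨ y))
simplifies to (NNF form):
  q ∧ w ∧ y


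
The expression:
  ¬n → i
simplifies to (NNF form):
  i ∨ n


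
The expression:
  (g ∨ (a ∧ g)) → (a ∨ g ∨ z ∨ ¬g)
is always true.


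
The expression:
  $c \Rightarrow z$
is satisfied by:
  {z: True, c: False}
  {c: False, z: False}
  {c: True, z: True}


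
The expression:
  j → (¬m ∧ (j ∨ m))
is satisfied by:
  {m: False, j: False}
  {j: True, m: False}
  {m: True, j: False}


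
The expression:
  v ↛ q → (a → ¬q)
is always true.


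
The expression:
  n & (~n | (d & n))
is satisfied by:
  {d: True, n: True}


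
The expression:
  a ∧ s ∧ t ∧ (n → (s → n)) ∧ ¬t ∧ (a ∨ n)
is never true.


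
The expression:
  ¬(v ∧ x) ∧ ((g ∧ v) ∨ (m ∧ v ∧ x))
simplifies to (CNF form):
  g ∧ v ∧ ¬x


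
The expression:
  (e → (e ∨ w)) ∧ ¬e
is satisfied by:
  {e: False}


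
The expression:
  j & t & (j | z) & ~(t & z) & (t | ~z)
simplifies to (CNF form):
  j & t & ~z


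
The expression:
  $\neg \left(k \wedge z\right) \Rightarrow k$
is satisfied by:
  {k: True}


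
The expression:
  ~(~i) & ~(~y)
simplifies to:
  i & y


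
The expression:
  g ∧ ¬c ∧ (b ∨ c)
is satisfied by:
  {b: True, g: True, c: False}


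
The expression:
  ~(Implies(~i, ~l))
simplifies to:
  l & ~i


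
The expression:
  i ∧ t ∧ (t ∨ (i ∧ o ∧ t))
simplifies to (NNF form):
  i ∧ t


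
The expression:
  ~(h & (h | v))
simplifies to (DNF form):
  ~h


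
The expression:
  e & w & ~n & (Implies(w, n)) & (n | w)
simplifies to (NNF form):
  False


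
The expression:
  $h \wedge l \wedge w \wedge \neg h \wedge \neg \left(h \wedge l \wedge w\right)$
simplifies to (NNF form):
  $\text{False}$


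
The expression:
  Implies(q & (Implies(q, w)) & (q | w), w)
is always true.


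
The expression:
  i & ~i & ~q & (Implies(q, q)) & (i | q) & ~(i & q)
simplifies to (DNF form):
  False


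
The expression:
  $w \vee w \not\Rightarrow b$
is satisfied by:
  {w: True}


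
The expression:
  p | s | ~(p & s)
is always true.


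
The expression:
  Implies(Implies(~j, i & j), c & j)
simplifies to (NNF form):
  c | ~j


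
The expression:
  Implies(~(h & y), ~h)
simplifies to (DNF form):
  y | ~h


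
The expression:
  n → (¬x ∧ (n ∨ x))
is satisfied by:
  {x: False, n: False}
  {n: True, x: False}
  {x: True, n: False}


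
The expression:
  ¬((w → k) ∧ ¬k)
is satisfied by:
  {k: True, w: True}
  {k: True, w: False}
  {w: True, k: False}


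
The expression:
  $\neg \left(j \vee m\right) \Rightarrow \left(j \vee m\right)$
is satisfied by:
  {m: True, j: True}
  {m: True, j: False}
  {j: True, m: False}


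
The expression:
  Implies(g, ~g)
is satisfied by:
  {g: False}


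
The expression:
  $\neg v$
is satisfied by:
  {v: False}


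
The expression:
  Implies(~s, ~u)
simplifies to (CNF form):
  s | ~u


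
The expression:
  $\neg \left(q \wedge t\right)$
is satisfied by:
  {t: False, q: False}
  {q: True, t: False}
  {t: True, q: False}


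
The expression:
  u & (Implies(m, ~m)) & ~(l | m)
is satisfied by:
  {u: True, l: False, m: False}


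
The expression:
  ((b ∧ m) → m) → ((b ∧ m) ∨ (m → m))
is always true.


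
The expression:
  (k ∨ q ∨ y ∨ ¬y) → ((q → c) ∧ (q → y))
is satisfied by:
  {y: True, c: True, q: False}
  {y: True, c: False, q: False}
  {c: True, y: False, q: False}
  {y: False, c: False, q: False}
  {y: True, q: True, c: True}


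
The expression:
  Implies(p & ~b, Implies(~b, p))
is always true.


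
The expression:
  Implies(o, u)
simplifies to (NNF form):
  u | ~o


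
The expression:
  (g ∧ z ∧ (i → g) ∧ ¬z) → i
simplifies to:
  True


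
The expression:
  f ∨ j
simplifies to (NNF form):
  f ∨ j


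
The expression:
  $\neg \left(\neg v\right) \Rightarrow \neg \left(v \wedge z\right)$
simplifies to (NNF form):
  $\neg v \vee \neg z$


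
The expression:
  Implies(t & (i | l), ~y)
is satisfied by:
  {l: False, t: False, y: False, i: False}
  {i: True, l: False, t: False, y: False}
  {l: True, i: False, t: False, y: False}
  {i: True, l: True, t: False, y: False}
  {y: True, i: False, l: False, t: False}
  {i: True, y: True, l: False, t: False}
  {y: True, l: True, i: False, t: False}
  {i: True, y: True, l: True, t: False}
  {t: True, y: False, l: False, i: False}
  {t: True, i: True, y: False, l: False}
  {t: True, l: True, y: False, i: False}
  {i: True, t: True, l: True, y: False}
  {t: True, y: True, i: False, l: False}


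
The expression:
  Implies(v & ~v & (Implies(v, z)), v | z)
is always true.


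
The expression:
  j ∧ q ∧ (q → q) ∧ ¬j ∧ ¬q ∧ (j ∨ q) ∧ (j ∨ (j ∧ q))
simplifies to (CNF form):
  False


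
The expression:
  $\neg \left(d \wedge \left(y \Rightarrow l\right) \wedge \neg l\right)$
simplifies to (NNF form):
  $l \vee y \vee \neg d$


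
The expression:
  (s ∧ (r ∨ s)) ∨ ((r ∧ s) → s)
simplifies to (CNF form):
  True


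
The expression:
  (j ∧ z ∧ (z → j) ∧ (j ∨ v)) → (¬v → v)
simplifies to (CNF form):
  v ∨ ¬j ∨ ¬z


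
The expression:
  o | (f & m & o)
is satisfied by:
  {o: True}


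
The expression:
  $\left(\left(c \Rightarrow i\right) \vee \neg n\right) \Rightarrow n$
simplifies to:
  $n$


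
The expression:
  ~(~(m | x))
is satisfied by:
  {x: True, m: True}
  {x: True, m: False}
  {m: True, x: False}


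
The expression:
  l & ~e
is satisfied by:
  {l: True, e: False}


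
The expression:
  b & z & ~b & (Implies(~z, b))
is never true.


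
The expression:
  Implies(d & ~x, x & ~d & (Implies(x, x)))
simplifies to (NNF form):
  x | ~d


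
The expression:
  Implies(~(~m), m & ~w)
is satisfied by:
  {w: False, m: False}
  {m: True, w: False}
  {w: True, m: False}


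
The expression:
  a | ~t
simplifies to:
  a | ~t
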